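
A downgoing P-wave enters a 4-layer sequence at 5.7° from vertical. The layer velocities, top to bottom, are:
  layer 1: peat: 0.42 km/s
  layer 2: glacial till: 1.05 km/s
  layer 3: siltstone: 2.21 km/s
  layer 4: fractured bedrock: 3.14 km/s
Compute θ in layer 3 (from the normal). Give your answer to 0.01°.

31.51°

Snell's law across each interface conserves sin θ / V, so sin θ_3 = V_3·sin θ₁/V₁.
sin θ_3 = 2.21 × sin 5.7° / 0.42 = 0.5226.
θ_3 = arcsin 0.5226 = 31.51°.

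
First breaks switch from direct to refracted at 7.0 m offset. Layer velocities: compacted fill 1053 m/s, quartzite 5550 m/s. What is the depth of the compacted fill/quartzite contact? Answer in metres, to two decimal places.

2.89 m

h = (x_cross/2)·√((V₂−V₁)/(V₂+V₁)).
(V₂−V₁)/(V₂+V₁) = (5550−1053)/(5550+1053) = 0.6811; √ = 0.8253.
h = (7.0/2)·0.8253 = 2.89 m.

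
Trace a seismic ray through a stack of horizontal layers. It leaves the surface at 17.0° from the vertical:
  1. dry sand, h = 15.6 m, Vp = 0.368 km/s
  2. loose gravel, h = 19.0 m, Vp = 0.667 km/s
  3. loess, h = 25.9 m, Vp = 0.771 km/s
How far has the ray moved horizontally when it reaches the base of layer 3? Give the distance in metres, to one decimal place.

Ray parameter p = sin 17.0° / 0.368 km/s = 7.9449e-01 s/km.
Layer 1: θ = 17.00°; offset = 15.6·tan 17.00° = 4.769 m.
Layer 2: sin θ = p·0.667 = 0.5299 → θ = 32.00°; offset = 19.0·tan 32.00° = 11.873 m.
Layer 3: sin θ = p·0.771 = 0.6126 → θ = 37.77°; offset = 25.9·tan 37.77° = 20.071 m.
Summing the layer offsets gives 36.713 m.

36.7 m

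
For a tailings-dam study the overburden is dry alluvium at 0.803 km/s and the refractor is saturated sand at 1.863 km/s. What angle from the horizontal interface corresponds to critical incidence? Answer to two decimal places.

Critical incidence: sin θ_c = V₁/V₂ = 0.803/1.863 = 0.4310.
θ_c = arcsin 0.4310 = 25.53°.
Measured from the interface: 90° − 25.53° = 64.47°.

64.47°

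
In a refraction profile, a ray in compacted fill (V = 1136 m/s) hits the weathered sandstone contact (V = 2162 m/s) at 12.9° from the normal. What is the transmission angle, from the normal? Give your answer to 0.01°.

sin θ₁/V₁ = sin θ₂/V₂ ⇒ sin θ₂ = 2162·sin 12.9°/1136 = 2162·0.2233/1136 = 0.4249.
θ₂ = sin⁻¹(0.4249) = 25.14° (from vertical).

25.14°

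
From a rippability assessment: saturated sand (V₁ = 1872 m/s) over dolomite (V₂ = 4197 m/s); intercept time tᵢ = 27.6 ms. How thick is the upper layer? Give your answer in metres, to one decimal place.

28.9 m

h = tᵢ·V₁·V₂ / (2·√(V₂²−V₁²)).
√(V₂²−V₁²) = √(4197² − 1872²) = 3756.4 m/s.
h = 0.0276 s × 1872 × 4197 / (2 × 3756.4) = 28.86 m.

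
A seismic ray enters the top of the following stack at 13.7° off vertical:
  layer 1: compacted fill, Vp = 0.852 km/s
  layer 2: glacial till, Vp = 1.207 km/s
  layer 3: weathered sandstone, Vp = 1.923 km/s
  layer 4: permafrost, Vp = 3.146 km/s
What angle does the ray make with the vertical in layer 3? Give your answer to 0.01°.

Ray parameter p = sin 13.7° / 0.852 = 2.7798e-01 s/km.
sin θ_3 = p·V_3 = 2.7798e-01 × 1.923 = 0.5346.
θ_3 = 32.31° from the vertical.

32.31°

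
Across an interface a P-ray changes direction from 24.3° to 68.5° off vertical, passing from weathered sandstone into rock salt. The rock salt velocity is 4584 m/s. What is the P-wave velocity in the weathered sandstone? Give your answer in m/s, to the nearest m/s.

sin 24.3° = 0.4115; sin 68.5° = 0.9304.
V₁ = V₂·(sin θ₁/sin θ₂) = 4584·(0.4115/0.9304) = 2027.46 m/s.

2027 m/s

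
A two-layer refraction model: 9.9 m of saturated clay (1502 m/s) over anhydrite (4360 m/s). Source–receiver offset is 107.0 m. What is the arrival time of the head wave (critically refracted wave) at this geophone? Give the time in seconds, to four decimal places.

0.0369 s

θ_c = arcsin(V₁/V₂) = arcsin(1502/4360) = 20.15°, cos θ_c = 0.9388.
Intercept time tᵢ = 2h cos θ_c / V₁ = 2·9.9·0.9388/1502 = 0.01238 s.
t = x/V₂ + tᵢ = 107.0/4360 + 0.01238 = 0.03692 s.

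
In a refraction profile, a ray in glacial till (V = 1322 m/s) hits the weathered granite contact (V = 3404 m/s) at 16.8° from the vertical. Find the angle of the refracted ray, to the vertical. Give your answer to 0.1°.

48.1°

Snell's law: sin θ₂ = (V₂/V₁)·sin θ₁ = (3404/1322)·sin 16.8° = 0.7442.
θ₂ = arcsin 0.7442 = 48.09° from the normal.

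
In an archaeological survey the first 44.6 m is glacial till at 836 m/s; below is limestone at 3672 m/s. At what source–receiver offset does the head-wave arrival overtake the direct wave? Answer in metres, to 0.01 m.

112.46 m

θ_c = arcsin(836/3672) = 13.16°, so cos θ_c = 0.9737 and tᵢ = 2h cos θ_c/V₁ = 0.1039 s.
At crossover x/V₁ = x/V₂ + tᵢ ⇒ x = tᵢ/(1/V₁ − 1/V₂) = 0.10390/(1.1962e-03 − 2.7233e-04) = 112.46 m.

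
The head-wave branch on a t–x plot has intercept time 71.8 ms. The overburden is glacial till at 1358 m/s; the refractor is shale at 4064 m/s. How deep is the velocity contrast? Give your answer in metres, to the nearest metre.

θ_c = arcsin(1358/4064) = 19.52°; cos θ_c = 0.9425.
tᵢ = 2h cos θ_c/V₁ ⇒ h = tᵢ·V₁/(2 cos θ_c) = 0.0718·1358/(2·0.9425) = 51.73 m.

52 m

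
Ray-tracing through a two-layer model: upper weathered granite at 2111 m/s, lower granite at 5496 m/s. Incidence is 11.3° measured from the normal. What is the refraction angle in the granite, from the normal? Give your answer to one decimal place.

30.7°

Snell's law: sin θ₂ = (V₂/V₁)·sin θ₁ = (5496/2111)·sin 11.3° = 0.5101.
θ₂ = sin⁻¹(0.5101) = 30.67° (from vertical).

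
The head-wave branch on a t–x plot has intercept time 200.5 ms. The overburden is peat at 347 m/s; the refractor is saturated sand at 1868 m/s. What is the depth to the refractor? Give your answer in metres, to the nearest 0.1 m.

h = tᵢ·V₁·V₂ / (2·√(V₂²−V₁²)).
√(V₂²−V₁²) = √(1868² − 347²) = 1835.5 m/s.
h = 0.2005 s × 347 × 1868 / (2 × 1835.5) = 35.40 m.

35.4 m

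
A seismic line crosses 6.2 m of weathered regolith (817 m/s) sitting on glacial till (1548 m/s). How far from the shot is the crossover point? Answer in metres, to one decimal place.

22.3 m

θ_c = arcsin(817/1548) = 31.86°, so cos θ_c = 0.8494 and tᵢ = 2h cos θ_c/V₁ = 0.0129 s.
At crossover x/V₁ = x/V₂ + tᵢ ⇒ x = tᵢ/(1/V₁ − 1/V₂) = 0.01289/(1.2240e-03 − 6.4599e-04) = 22.30 m.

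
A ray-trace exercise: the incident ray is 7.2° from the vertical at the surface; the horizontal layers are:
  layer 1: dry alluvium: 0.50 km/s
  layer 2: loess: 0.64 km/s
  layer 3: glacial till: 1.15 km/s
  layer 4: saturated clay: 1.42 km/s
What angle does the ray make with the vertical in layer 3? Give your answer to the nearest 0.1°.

16.8°

Snell's law across each interface conserves sin θ / V, so sin θ_3 = V_3·sin θ₁/V₁.
sin θ_3 = 1.15 × sin 7.2° / 0.50 = 0.2883.
θ_3 = arcsin 0.2883 = 16.75°.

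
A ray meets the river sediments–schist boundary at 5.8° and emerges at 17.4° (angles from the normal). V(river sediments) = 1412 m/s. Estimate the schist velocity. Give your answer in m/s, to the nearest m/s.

Snell's law: sin 5.8°/V₁ = sin 17.4°/V₂.
V₂ = V₁·sin 17.4°/sin 5.8° = 1412 × 2.9592 = 4178.32 m/s.

4178 m/s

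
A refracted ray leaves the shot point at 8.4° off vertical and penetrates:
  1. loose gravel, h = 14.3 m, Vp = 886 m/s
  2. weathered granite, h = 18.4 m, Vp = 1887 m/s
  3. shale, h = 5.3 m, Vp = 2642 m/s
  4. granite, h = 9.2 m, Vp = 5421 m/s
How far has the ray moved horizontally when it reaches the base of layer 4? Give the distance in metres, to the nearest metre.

29 m

p = sin θ₁/V₁ = sin 8.4°/886 = 1.6488e-04 s/m is conserved through the stack.
Layer 1: θ = 8.40°; offset = 14.3·tan 8.40° = 2.112 m.
Layer 2: sin θ = p·1887 = 0.3111 → θ = 18.13°; offset = 18.4·tan 18.13° = 6.024 m.
Layer 3: sin θ = p·2642 = 0.4356 → θ = 25.82°; offset = 5.3·tan 25.82° = 2.565 m.
Layer 4: sin θ = p·5421 = 0.8938 → θ = 63.36°; offset = 9.2·tan 63.36° = 18.337 m.
Σ offsets = 29.037 m.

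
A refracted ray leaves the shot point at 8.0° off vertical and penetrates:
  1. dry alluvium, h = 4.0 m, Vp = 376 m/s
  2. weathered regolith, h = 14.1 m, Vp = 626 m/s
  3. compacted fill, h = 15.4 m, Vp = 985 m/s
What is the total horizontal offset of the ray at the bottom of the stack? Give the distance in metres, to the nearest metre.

Ray parameter p = sin 8.0° / 376 m/s = 3.7014e-04 s/m.
Layer 1: θ = 8.00°; offset = 4.0·tan 8.00° = 0.562 m.
Layer 2: sin θ = p·626 = 0.2317 → θ = 13.40°; offset = 14.1·tan 13.40° = 3.358 m.
Layer 3: sin θ = p·985 = 0.3646 → θ = 21.38°; offset = 15.4·tan 21.38° = 6.030 m.
Summing the layer offsets gives 9.950 m.

10 m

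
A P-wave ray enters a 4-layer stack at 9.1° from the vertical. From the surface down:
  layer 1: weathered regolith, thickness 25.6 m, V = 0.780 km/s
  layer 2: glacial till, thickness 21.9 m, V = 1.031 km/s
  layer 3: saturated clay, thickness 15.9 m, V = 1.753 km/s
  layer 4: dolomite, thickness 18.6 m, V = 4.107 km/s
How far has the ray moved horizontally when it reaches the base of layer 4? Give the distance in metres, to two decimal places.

42.81 m

Apply Snell's law at each interface; in layer i the horizontal offset is hᵢ·tan θᵢ.
Layer 1: θ = 9.10°; offset = 25.6·tan 9.10° = 4.1005 m.
Layer 2: sin θ = 1.031·sin 9.1°/0.780 = 0.2091, θ = 12.07°; offset = 21.9·tan 12.07° = 4.6817 m.
Layer 3: sin θ = 1.753·sin 9.1°/0.780 = 0.3555, θ = 20.82°; offset = 15.9·tan 20.82° = 6.0465 m.
Layer 4: sin θ = 4.107·sin 9.1°/0.780 = 0.8328, θ = 56.38°; offset = 18.6·tan 56.38° = 27.9779 m.
Σ offsets = 42.8066 m.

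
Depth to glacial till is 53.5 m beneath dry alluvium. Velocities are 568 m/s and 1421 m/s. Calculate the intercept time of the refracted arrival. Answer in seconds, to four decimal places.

0.1727 s

θ_c = arcsin(V₁/V₂) = arcsin(568/1421) = 23.56°; cos θ_c = 0.9166.
tᵢ = 2h·cos θ_c / V₁ = 2·53.5·0.9166 / 568 = 0.17268 s.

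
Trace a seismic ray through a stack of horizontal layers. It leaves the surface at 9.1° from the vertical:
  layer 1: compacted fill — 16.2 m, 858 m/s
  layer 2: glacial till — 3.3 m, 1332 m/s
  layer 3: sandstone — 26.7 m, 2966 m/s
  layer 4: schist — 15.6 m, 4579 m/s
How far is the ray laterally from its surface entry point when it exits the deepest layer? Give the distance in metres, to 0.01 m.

Apply Snell's law at each interface; in layer i the horizontal offset is hᵢ·tan θᵢ.
Layer 1: θ = 9.10°; offset = 16.2·tan 9.10° = 2.5948 m.
Layer 2: sin θ = 1332·sin 9.1°/858 = 0.2455, θ = 14.21°; offset = 3.3·tan 14.21° = 0.8358 m.
Layer 3: sin θ = 2966·sin 9.1°/858 = 0.5467, θ = 33.14°; offset = 26.7·tan 33.14° = 17.4342 m.
Layer 4: sin θ = 4579·sin 9.1°/858 = 0.8441, θ = 57.57°; offset = 15.6·tan 57.57° = 24.5548 m.
Summing the layer offsets gives 45.4197 m.

45.42 m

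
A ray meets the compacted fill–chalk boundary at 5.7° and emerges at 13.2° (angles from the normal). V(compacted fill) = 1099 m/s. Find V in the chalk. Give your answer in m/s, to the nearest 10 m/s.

2530 m/s

sin 5.7° = 0.0993; sin 13.2° = 0.2284.
V₂ = V₁·(sin θ₂/sin θ₁) = 1099·(0.2284/0.0993) = 2526.76 m/s.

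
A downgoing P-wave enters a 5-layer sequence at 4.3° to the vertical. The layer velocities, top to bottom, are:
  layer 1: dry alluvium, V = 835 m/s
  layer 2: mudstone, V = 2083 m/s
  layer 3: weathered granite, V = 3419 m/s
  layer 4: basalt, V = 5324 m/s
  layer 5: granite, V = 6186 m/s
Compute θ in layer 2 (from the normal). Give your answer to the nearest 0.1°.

Snell's law across each interface conserves sin θ / V, so sin θ_2 = V_2·sin θ₁/V₁.
sin θ_2 = 2083 × sin 4.3° / 835 = 0.1870.
θ_2 = 10.78° from the vertical.

10.8°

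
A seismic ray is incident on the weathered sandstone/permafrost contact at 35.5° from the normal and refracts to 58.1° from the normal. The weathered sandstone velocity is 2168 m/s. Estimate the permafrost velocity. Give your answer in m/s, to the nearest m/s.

3170 m/s

Snell's law: sin 35.5°/V₁ = sin 58.1°/V₂.
V₂ = V₁·sin 58.1°/sin 35.5° = 2168 × 1.4620 = 3169.56 m/s.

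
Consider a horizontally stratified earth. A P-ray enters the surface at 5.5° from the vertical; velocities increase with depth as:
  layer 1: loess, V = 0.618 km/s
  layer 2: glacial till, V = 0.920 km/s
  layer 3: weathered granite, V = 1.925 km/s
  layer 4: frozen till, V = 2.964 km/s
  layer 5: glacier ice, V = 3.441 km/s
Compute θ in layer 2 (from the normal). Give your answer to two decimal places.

8.20°

Snell's law across each interface conserves sin θ / V, so sin θ_2 = V_2·sin θ₁/V₁.
sin θ_2 = 0.920 × sin 5.5° / 0.618 = 0.1427.
θ_2 = 8.20° from the vertical.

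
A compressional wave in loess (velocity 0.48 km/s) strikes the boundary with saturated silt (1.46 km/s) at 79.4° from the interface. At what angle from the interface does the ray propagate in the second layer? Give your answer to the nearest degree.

Convert to the normal: θ₁ = 90° − 79.4° = 10.6°.
Snell's law: sin θ₂ = (V₂/V₁)·sin θ₁ = (1.46/0.48)·sin 10.6° = 0.5595.
θ₂ = sin⁻¹(0.5595) = 34.02° (from vertical).
From the interface: 90° − 34.02° = 55.98°.

56°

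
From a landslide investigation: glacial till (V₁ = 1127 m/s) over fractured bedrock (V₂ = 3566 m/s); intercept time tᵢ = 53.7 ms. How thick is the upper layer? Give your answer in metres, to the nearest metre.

θ_c = arcsin(1127/3566) = 18.42°; cos θ_c = 0.9487.
tᵢ = 2h cos θ_c/V₁ ⇒ h = tᵢ·V₁/(2 cos θ_c) = 0.0537·1127/(2·0.9487) = 31.89 m.

32 m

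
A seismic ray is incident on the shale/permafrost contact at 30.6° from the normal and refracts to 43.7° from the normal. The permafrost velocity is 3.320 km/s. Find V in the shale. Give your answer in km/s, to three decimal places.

2.446 km/s

sin 30.6° = 0.5090; sin 43.7° = 0.6909.
V₁ = V₂·(sin θ₁/sin θ₂) = 3.320·(0.5090/0.6909) = 2.446 km/s.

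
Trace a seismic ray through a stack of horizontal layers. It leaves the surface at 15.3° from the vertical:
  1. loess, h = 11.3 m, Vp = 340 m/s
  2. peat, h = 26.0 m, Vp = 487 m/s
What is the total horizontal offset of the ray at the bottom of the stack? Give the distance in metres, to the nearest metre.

14 m

Apply Snell's law at each interface; in layer i the horizontal offset is hᵢ·tan θᵢ.
Layer 1: θ = 15.30°; offset = 11.3·tan 15.30° = 3.091 m.
Layer 2: sin θ = 487·sin 15.3°/340 = 0.3780, θ = 22.21°; offset = 26.0·tan 22.21° = 10.614 m.
Summing the layer offsets gives 13.706 m.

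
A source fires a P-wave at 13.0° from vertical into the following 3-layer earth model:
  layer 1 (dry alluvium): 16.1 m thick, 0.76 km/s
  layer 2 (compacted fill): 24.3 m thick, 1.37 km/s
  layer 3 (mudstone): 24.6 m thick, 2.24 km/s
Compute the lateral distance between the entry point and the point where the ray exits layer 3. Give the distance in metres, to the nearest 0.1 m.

36.3 m

p = sin θ₁/V₁ = sin 13.0°/0.76 = 2.9599e-01 s/km is conserved through the stack.
Layer 1: θ = 13.00°; offset = 16.1·tan 13.00° = 3.717 m.
Layer 2: sin θ = p·1.37 = 0.4055 → θ = 23.92°; offset = 24.3·tan 23.92° = 10.780 m.
Layer 3: sin θ = p·2.24 = 0.6630 → θ = 41.53°; offset = 24.6·tan 41.53° = 21.787 m.
Total horizontal offset = 36.284 m.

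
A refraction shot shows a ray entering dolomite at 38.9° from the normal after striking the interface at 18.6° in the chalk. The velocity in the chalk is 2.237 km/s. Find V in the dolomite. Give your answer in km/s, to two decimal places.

4.40 km/s

Snell's law: sin 18.6°/V₁ = sin 38.9°/V₂.
V₂ = V₁·sin 38.9°/sin 18.6° = 2.237 × 1.9688 = 4.40 km/s.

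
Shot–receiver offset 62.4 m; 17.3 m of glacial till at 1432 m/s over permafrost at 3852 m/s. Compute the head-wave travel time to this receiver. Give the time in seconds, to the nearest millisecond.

0.039 s

θ_c = arcsin(V₁/V₂) = arcsin(1432/3852) = 21.82°, cos θ_c = 0.9283.
Intercept time tᵢ = 2h cos θ_c / V₁ = 2·17.3·0.9283/1432 = 0.02243 s.
t = x/V₂ + tᵢ = 62.4/3852 + 0.02243 = 0.03863 s.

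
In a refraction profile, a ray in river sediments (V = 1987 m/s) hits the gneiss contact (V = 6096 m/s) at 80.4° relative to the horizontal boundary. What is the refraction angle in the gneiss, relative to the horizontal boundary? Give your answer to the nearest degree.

Convert to the normal: θ₁ = 90° − 80.4° = 9.6°.
Snell's law: sin θ₂ = (V₂/V₁)·sin θ₁ = (6096/1987)·sin 9.6° = 0.5116.
θ₂ = sin⁻¹(0.5116) = 30.77° (from vertical).
From the interface: 90° − 30.77° = 59.23°.

59°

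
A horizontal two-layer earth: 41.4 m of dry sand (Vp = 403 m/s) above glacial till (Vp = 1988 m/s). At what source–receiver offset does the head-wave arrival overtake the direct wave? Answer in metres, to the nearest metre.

θ_c = arcsin(403/1988) = 11.70°, so cos θ_c = 0.9792 and tᵢ = 2h cos θ_c/V₁ = 0.2012 s.
At crossover x/V₁ = x/V₂ + tᵢ ⇒ x = tᵢ/(1/V₁ − 1/V₂) = 0.20119/(2.4814e-03 − 5.0302e-04) = 101.70 m.

102 m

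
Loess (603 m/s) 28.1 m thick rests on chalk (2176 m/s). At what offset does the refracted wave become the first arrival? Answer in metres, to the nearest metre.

75 m

θ_c = arcsin(603/2176) = 16.09°, so cos θ_c = 0.9608 and tᵢ = 2h cos θ_c/V₁ = 0.0896 s.
At crossover x/V₁ = x/V₂ + tᵢ ⇒ x = tᵢ/(1/V₁ − 1/V₂) = 0.08955/(1.6584e-03 − 4.5956e-04) = 74.70 m.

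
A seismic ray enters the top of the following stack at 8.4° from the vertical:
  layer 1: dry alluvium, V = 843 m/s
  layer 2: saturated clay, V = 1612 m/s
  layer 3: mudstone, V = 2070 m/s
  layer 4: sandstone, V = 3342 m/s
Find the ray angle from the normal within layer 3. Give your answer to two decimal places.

21.02°

Snell's law across each interface conserves sin θ / V, so sin θ_3 = V_3·sin θ₁/V₁.
sin θ_3 = 2070 × sin 8.4° / 843 = 0.3587.
θ_3 = 21.02° from the vertical.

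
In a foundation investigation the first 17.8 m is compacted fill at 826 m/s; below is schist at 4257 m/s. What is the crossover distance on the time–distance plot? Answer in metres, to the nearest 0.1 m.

43.3 m

θ_c = arcsin(826/4257) = 11.19°, so cos θ_c = 0.9810 and tᵢ = 2h cos θ_c/V₁ = 0.0423 s.
At crossover x/V₁ = x/V₂ + tᵢ ⇒ x = tᵢ/(1/V₁ − 1/V₂) = 0.04228/(1.2107e-03 − 2.3491e-04) = 43.33 m.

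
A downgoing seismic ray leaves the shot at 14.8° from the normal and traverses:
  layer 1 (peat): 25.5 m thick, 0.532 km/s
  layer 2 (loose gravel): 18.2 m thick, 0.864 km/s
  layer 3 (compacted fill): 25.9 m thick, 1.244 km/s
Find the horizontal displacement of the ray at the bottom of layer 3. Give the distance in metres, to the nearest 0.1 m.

Apply Snell's law at each interface; in layer i the horizontal offset is hᵢ·tan θᵢ.
Layer 1: θ = 14.80°; offset = 25.5·tan 14.80° = 6.737 m.
Layer 2: sin θ = 0.864·sin 14.8°/0.532 = 0.4149, θ = 24.51°; offset = 18.2·tan 24.51° = 8.298 m.
Layer 3: sin θ = 1.244·sin 14.8°/0.532 = 0.5973, θ = 36.68°; offset = 25.9·tan 36.68° = 19.290 m.
Σ offsets = 34.326 m.

34.3 m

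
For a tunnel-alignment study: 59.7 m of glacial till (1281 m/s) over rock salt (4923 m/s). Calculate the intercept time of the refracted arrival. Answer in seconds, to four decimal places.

0.0900 s

tᵢ = 2h·√(V₂²−V₁²)/(V₁V₂).
√(V₂²−V₁²) = √(4923²−1281²) = 4753.4 m/s.
tᵢ = 2·59.7·4753.4/(1281·4923) = 0.09000 s.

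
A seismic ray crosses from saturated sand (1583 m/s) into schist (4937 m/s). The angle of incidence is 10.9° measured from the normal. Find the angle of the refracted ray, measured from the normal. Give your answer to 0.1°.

36.1°

Snell's law: sin θ₂ = (V₂/V₁)·sin θ₁ = (4937/1583)·sin 10.9° = 0.5897.
θ₂ = arcsin 0.5897 = 36.14° from the normal.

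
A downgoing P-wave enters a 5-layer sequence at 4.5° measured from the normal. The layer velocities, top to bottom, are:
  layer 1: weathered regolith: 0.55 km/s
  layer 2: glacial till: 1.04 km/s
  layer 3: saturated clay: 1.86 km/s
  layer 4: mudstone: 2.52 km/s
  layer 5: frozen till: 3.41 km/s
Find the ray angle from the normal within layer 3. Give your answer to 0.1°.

15.4°

Ray parameter p = sin 4.5° / 0.55 = 1.4265e-01 s/km.
sin θ_3 = p·V_3 = 1.4265e-01 × 1.86 = 0.2653.
θ_3 = 15.39° from the vertical.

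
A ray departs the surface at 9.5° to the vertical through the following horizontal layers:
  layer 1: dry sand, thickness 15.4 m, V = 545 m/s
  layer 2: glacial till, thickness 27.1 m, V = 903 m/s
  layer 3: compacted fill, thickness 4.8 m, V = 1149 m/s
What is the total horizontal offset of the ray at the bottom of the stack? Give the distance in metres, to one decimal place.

Apply Snell's law at each interface; in layer i the horizontal offset is hᵢ·tan θᵢ.
Layer 1: θ = 9.50°; offset = 15.4·tan 9.50° = 2.577 m.
Layer 2: sin θ = 903·sin 9.5°/545 = 0.2735, θ = 15.87°; offset = 27.1·tan 15.87° = 7.705 m.
Layer 3: sin θ = 1149·sin 9.5°/545 = 0.3480, θ = 20.36°; offset = 4.8·tan 20.36° = 1.782 m.
Summing the layer offsets gives 12.063 m.

12.1 m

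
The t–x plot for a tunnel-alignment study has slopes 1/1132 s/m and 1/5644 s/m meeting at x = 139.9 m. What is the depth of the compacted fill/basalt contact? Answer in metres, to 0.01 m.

h = (x_cross/2)·√((V₂−V₁)/(V₂+V₁)).
(V₂−V₁)/(V₂+V₁) = (5644−1132)/(5644+1132) = 0.6659; √ = 0.8160.
h = (139.9/2)·0.8160 = 57.08 m.

57.08 m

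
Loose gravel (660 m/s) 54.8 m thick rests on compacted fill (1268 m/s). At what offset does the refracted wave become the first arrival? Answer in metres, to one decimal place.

θ_c = arcsin(660/1268) = 31.37°, so cos θ_c = 0.8539 and tᵢ = 2h cos θ_c/V₁ = 0.1418 s.
At crossover x/V₁ = x/V₂ + tᵢ ⇒ x = tᵢ/(1/V₁ − 1/V₂) = 0.14179/(1.5152e-03 − 7.8864e-04) = 195.17 m.

195.2 m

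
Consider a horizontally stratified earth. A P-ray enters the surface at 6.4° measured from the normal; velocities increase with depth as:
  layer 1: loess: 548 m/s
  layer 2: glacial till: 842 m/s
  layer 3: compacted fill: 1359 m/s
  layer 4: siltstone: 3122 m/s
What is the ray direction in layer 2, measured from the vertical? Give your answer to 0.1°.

Snell's law across each interface conserves sin θ / V, so sin θ_2 = V_2·sin θ₁/V₁.
sin θ_2 = 842 × sin 6.4° / 548 = 0.1713.
θ_2 = 9.86° from the vertical.

9.9°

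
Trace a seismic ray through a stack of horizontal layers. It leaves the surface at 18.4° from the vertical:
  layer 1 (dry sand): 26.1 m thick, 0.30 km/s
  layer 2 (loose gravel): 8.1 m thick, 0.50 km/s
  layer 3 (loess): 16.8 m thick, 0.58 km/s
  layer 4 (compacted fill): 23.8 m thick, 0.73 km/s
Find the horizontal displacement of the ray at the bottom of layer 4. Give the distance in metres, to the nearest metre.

55 m

p = sin θ₁/V₁ = sin 18.4°/0.30 = 1.0522e+00 s/km is conserved through the stack.
Layer 1: θ = 18.40°; offset = 26.1·tan 18.40° = 8.682 m.
Layer 2: sin θ = p·0.50 = 0.5261 → θ = 31.74°; offset = 8.1·tan 31.74° = 5.011 m.
Layer 3: sin θ = p·0.58 = 0.6103 → θ = 37.61°; offset = 16.8·tan 37.61° = 12.941 m.
Layer 4: sin θ = p·0.73 = 0.7681 → θ = 50.18°; offset = 23.8·tan 50.18° = 28.547 m.
Summing the layer offsets gives 55.182 m.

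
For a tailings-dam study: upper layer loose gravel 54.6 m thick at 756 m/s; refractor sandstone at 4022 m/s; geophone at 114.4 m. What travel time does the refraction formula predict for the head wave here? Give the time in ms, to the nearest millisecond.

170 ms

t = x/V₂ + 2h·√(V₂²−V₁²)/(V₁V₂).
√(V₂²−V₁²) = √(4022²−756²) = 3950.3 m/s; delay term = 2·54.6·3950.3/(756·4022) = 0.14187 s.
t = 114.4/4022 + 0.14187 = 0.17031 s.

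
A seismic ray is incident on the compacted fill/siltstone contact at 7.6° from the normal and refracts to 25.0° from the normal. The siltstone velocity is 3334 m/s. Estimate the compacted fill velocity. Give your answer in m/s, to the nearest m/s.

Snell's law: sin 7.6°/V₁ = sin 25.0°/V₂.
V₁ = V₂·sin 7.6°/sin 25.0° = 3334 × 0.3129 = 1043.36 m/s.

1043 m/s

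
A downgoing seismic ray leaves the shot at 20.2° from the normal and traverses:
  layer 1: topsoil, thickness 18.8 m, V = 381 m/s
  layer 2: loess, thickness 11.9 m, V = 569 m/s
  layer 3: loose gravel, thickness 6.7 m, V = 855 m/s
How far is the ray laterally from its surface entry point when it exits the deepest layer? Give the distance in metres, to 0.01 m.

Apply Snell's law at each interface; in layer i the horizontal offset is hᵢ·tan θᵢ.
Layer 1: θ = 20.20°; offset = 18.8·tan 20.20° = 6.9171 m.
Layer 2: sin θ = 569·sin 20.2°/381 = 0.5157, θ = 31.04°; offset = 11.9·tan 31.04° = 7.1624 m.
Layer 3: sin θ = 855·sin 20.2°/381 = 0.7749, θ = 50.79°; offset = 6.7·tan 50.79° = 8.2133 m.
Total horizontal offset = 22.2928 m.

22.29 m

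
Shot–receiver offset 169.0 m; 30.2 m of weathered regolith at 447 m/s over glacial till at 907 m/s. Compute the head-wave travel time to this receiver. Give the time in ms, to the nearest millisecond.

θ_c = arcsin(V₁/V₂) = arcsin(447/907) = 29.53°, cos θ_c = 0.8701.
Intercept time tᵢ = 2h cos θ_c / V₁ = 2·30.2·0.8701/447 = 0.11757 s.
t = x/V₂ + tᵢ = 169.0/907 + 0.11757 = 0.30390 s.

304 ms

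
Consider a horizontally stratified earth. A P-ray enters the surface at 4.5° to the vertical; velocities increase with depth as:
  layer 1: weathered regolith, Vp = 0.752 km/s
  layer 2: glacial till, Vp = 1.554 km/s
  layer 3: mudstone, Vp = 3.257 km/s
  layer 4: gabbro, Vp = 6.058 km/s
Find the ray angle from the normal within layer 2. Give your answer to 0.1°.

9.3°

Snell's law across each interface conserves sin θ / V, so sin θ_2 = V_2·sin θ₁/V₁.
sin θ_2 = 1.554 × sin 4.5° / 0.752 = 0.1621.
θ_2 = arcsin 0.1621 = 9.33°.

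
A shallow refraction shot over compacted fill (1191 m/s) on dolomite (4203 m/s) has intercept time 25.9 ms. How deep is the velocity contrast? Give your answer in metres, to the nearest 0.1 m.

θ_c = arcsin(1191/4203) = 16.46°; cos θ_c = 0.9590.
tᵢ = 2h cos θ_c/V₁ ⇒ h = tᵢ·V₁/(2 cos θ_c) = 0.0259·1191/(2·0.9590) = 16.08 m.

16.1 m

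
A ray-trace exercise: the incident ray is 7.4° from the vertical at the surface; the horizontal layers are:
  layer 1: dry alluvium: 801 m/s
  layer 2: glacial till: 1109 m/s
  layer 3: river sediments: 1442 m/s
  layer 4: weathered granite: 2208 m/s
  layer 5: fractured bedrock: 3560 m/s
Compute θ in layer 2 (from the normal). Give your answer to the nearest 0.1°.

10.3°

Ray parameter p = sin 7.4° / 801 = 1.6079e-04 s/m.
sin θ_2 = p·V_2 = 1.6079e-04 × 1109 = 0.1783.
θ_2 = arcsin 0.1783 = 10.27°.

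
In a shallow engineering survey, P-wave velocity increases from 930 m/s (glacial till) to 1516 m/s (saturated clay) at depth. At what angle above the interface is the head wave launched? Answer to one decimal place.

Critical incidence: sin θ_c = V₁/V₂ = 930/1516 = 0.6135.
θ_c = arcsin 0.6135 = 37.84°.
Measured from the interface: 90° − 37.84° = 52.16°.

52.2°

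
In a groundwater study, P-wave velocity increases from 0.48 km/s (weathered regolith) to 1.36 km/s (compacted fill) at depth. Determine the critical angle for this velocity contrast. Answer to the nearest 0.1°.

20.7°

At critical incidence the refracted ray runs along the interface (θ₂ = 90°), so sin θ_c = V₁/V₂.
θ_c = arcsin(0.48/1.36) = arcsin 0.3529 = 20.67°.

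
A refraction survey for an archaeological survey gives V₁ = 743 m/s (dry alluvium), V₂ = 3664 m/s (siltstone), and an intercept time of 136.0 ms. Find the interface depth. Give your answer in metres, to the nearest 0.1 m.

θ_c = arcsin(743/3664) = 11.70°; cos θ_c = 0.9792.
tᵢ = 2h cos θ_c/V₁ ⇒ h = tᵢ·V₁/(2 cos θ_c) = 0.136·743/(2·0.9792) = 51.60 m.

51.6 m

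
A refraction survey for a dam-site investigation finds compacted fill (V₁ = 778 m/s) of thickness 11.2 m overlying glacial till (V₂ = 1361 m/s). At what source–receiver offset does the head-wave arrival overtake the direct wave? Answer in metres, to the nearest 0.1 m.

42.9 m

θ_c = arcsin(778/1361) = 34.86°, so cos θ_c = 0.8205 and tᵢ = 2h cos θ_c/V₁ = 0.0236 s.
At crossover x/V₁ = x/V₂ + tᵢ ⇒ x = tᵢ/(1/V₁ − 1/V₂) = 0.02362/(1.2853e-03 − 7.3475e-04) = 42.91 m.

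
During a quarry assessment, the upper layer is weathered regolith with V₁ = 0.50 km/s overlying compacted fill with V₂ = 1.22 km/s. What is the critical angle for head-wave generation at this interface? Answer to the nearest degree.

Critical incidence: sin θ_c = V₁/V₂ = 0.50/1.22 = 0.4098.
θ_c = arcsin 0.4098 = 24.19°.

24°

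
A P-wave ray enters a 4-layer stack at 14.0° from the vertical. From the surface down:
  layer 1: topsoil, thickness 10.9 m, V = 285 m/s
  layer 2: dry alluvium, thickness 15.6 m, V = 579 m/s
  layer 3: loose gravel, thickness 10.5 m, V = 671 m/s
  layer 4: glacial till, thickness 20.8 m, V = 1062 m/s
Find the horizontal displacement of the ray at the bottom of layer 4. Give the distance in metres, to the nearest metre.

62 m

Ray parameter p = sin 14.0° / 285 m/s = 8.4885e-04 s/m.
Layer 1: θ = 14.00°; offset = 10.9·tan 14.00° = 2.718 m.
Layer 2: sin θ = p·579 = 0.4915 → θ = 29.44°; offset = 15.6·tan 29.44° = 8.804 m.
Layer 3: sin θ = p·671 = 0.5696 → θ = 34.72°; offset = 10.5·tan 34.72° = 7.276 m.
Layer 4: sin θ = p·1062 = 0.9015 → θ = 64.35°; offset = 20.8·tan 64.35° = 43.322 m.
Summing the layer offsets gives 62.119 m.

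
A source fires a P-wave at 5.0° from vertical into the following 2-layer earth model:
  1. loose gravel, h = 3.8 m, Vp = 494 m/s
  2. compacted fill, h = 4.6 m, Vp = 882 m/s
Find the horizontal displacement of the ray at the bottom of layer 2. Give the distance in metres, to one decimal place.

p = sin θ₁/V₁ = sin 5.0°/494 = 1.7643e-04 s/m is conserved through the stack.
Layer 1: θ = 5.00°; offset = 3.8·tan 5.00° = 0.332 m.
Layer 2: sin θ = p·882 = 0.1556 → θ = 8.95°; offset = 4.6·tan 8.95° = 0.725 m.
Σ offsets = 1.057 m.

1.1 m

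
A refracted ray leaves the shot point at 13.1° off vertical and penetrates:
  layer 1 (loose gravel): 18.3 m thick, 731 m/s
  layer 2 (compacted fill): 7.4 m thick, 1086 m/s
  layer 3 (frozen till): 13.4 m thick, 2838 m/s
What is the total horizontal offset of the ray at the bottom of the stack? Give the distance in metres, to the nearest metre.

Apply Snell's law at each interface; in layer i the horizontal offset is hᵢ·tan θᵢ.
Layer 1: θ = 13.10°; offset = 18.3·tan 13.10° = 4.259 m.
Layer 2: sin θ = 1086·sin 13.1°/731 = 0.3367, θ = 19.68°; offset = 7.4·tan 19.68° = 2.646 m.
Layer 3: sin θ = 2838·sin 13.1°/731 = 0.8799, θ = 61.64°; offset = 13.4·tan 61.64° = 24.819 m.
Summing the layer offsets gives 31.724 m.

32 m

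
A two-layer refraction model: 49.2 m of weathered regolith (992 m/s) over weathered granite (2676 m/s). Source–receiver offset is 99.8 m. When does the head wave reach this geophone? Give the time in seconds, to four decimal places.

0.1294 s

t = x/V₂ + 2h·√(V₂²−V₁²)/(V₁V₂).
√(V₂²−V₁²) = √(2676²−992²) = 2485.3 m/s; delay term = 2·49.2·2485.3/(992·2676) = 0.09213 s.
t = 99.8/2676 + 0.09213 = 0.12942 s.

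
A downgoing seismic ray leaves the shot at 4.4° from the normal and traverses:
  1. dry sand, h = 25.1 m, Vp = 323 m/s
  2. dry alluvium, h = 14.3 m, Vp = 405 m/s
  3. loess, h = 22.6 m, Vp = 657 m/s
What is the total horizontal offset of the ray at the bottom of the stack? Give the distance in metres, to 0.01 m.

6.88 m

p = sin θ₁/V₁ = sin 4.4°/323 = 2.3752e-04 s/m is conserved through the stack.
Layer 1: θ = 4.40°; offset = 25.1·tan 4.40° = 1.9313 m.
Layer 2: sin θ = p·405 = 0.0962 → θ = 5.52°; offset = 14.3·tan 5.52° = 1.3820 m.
Layer 3: sin θ = p·657 = 0.1561 → θ = 8.98°; offset = 22.6·tan 8.98° = 3.5705 m.
Σ offsets = 6.8838 m.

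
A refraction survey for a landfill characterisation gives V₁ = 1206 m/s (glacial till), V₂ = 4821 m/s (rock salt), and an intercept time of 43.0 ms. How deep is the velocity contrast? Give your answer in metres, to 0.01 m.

26.78 m

θ_c = arcsin(1206/4821) = 14.49°; cos θ_c = 0.9682.
tᵢ = 2h cos θ_c/V₁ ⇒ h = tᵢ·V₁/(2 cos θ_c) = 0.043·1206/(2·0.9682) = 26.78 m.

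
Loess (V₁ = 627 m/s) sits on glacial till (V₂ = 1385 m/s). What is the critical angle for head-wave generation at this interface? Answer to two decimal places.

At critical incidence the refracted ray runs along the interface (θ₂ = 90°), so sin θ_c = V₁/V₂.
θ_c = arcsin(627/1385) = arcsin 0.4527 = 26.92°.

26.92°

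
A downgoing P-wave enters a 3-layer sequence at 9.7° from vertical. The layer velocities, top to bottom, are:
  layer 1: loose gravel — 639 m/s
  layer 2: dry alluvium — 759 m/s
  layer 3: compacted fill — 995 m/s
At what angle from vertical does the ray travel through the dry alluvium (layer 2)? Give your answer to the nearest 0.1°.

11.5°

Snell's law across each interface conserves sin θ / V, so sin θ_2 = V_2·sin θ₁/V₁.
sin θ_2 = 759 × sin 9.7° / 639 = 0.2001.
θ_2 = 11.54° from the vertical.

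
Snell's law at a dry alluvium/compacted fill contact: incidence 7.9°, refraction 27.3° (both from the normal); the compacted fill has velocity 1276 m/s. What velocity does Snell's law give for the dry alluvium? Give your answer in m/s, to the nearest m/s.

382 m/s

sin 7.9° = 0.1374; sin 27.3° = 0.4586.
V₁ = V₂·(sin θ₁/sin θ₂) = 1276·(0.1374/0.4586) = 382.38 m/s.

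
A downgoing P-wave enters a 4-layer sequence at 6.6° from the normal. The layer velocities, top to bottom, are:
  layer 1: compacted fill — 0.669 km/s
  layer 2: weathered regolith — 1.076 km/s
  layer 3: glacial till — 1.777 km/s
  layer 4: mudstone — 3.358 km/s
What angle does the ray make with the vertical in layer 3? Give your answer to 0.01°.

17.78°

Snell's law across each interface conserves sin θ / V, so sin θ_3 = V_3·sin θ₁/V₁.
sin θ_3 = 1.777 × sin 6.6° / 0.669 = 0.3053.
θ_3 = arcsin 0.3053 = 17.78°.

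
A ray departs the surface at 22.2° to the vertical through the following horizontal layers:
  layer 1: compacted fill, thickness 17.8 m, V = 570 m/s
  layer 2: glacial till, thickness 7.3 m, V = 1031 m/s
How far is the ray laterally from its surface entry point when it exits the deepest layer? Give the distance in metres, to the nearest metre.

Apply Snell's law at each interface; in layer i the horizontal offset is hᵢ·tan θᵢ.
Layer 1: θ = 22.20°; offset = 17.8·tan 22.20° = 7.264 m.
Layer 2: sin θ = 1031·sin 22.2°/570 = 0.6834, θ = 43.11°; offset = 7.3·tan 43.11° = 6.834 m.
Summing the layer offsets gives 14.098 m.

14 m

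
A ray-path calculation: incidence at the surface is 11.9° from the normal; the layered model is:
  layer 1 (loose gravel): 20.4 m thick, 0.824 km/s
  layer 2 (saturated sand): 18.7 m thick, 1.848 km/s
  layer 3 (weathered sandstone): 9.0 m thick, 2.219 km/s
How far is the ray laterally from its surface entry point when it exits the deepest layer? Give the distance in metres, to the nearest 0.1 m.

Apply Snell's law at each interface; in layer i the horizontal offset is hᵢ·tan θᵢ.
Layer 1: θ = 11.90°; offset = 20.4·tan 11.90° = 4.299 m.
Layer 2: sin θ = 1.848·sin 11.9°/0.824 = 0.4625, θ = 27.55°; offset = 18.7·tan 27.55° = 9.754 m.
Layer 3: sin θ = 2.219·sin 11.9°/0.824 = 0.5553, θ = 33.73°; offset = 9.0·tan 33.73° = 6.009 m.
Total horizontal offset = 20.062 m.

20.1 m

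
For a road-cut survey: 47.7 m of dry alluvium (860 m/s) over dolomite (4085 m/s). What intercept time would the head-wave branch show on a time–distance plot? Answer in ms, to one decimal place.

108.4 ms

θ_c = arcsin(V₁/V₂) = arcsin(860/4085) = 12.15°; cos θ_c = 0.9776.
tᵢ = 2h·cos θ_c / V₁ = 2·47.7·0.9776 / 860 = 0.10844 s.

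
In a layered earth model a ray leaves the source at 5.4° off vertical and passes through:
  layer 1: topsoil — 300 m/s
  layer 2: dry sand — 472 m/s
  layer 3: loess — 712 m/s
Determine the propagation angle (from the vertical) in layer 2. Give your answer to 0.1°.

Ray parameter p = sin 5.4° / 300 = 3.1369e-04 s/m.
sin θ_2 = p·V_2 = 3.1369e-04 × 472 = 0.1481.
θ_2 = arcsin 0.1481 = 8.51°.

8.5°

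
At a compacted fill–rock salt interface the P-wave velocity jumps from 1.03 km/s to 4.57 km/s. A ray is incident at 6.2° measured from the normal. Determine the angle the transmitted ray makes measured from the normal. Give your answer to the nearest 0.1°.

Snell's law: sin θ₂ = (V₂/V₁)·sin θ₁ = (4.57/1.03)·sin 6.2° = 0.4792.
θ₂ = arcsin 0.4792 = 28.63° from the normal.

28.6°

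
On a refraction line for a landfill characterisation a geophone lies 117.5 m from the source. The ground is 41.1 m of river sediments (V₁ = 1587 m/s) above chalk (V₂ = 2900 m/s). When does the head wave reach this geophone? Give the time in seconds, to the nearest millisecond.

t = x/V₂ + 2h·√(V₂²−V₁²)/(V₁V₂).
√(V₂²−V₁²) = √(2900²−1587²) = 2427.2 m/s; delay term = 2·41.1·2427.2/(1587·2900) = 0.04335 s.
t = 117.5/2900 + 0.04335 = 0.08387 s.

0.084 s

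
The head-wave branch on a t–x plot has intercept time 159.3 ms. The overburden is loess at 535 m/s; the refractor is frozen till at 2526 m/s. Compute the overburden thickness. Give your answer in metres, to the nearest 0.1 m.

θ_c = arcsin(535/2526) = 12.23°; cos θ_c = 0.9773.
tᵢ = 2h cos θ_c/V₁ ⇒ h = tᵢ·V₁/(2 cos θ_c) = 0.1593·535/(2·0.9773) = 43.60 m.

43.6 m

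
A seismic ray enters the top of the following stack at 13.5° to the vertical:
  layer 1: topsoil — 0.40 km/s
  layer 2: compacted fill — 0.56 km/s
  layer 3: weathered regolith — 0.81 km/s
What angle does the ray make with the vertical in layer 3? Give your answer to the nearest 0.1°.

Ray parameter p = sin 13.5° / 0.40 = 5.8361e-01 s/km.
sin θ_3 = p·V_3 = 5.8361e-01 × 0.81 = 0.4727.
θ_3 = arcsin 0.4727 = 28.21°.

28.2°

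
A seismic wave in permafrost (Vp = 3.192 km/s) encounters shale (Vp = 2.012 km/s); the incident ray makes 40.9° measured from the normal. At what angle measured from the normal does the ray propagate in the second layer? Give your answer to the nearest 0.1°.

Snell's law: sin θ₂ = (V₂/V₁)·sin θ₁ = (2.012/3.192)·sin 40.9° = 0.4127.
θ₂ = arcsin 0.4127 = 24.37° from the normal.

24.4°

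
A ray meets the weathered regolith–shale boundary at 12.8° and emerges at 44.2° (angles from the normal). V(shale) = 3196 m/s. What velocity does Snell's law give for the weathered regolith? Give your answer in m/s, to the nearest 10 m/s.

1020 m/s

Snell's law: sin 12.8°/V₁ = sin 44.2°/V₂.
V₁ = V₂·sin 12.8°/sin 44.2° = 3196 × 0.3178 = 1015.64 m/s.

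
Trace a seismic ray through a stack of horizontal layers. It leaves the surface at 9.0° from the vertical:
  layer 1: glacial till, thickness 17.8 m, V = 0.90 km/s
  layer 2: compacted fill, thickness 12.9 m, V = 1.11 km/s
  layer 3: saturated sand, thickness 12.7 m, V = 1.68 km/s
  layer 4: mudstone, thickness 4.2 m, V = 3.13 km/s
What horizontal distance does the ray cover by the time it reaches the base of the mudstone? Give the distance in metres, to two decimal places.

11.96 m

Ray parameter p = sin 9.0° / 0.90 km/s = 1.7382e-01 s/km.
Layer 1: θ = 9.00°; offset = 17.8·tan 9.00° = 2.8192 m.
Layer 2: sin θ = p·1.11 = 0.1929 → θ = 11.12°; offset = 12.9·tan 11.12° = 2.5365 m.
Layer 3: sin θ = p·1.68 = 0.2920 → θ = 16.98°; offset = 12.7·tan 16.98° = 3.8775 m.
Layer 4: sin θ = p·3.13 = 0.5440 → θ = 32.96°; offset = 4.2·tan 32.96° = 2.7233 m.
Summing the layer offsets gives 11.9566 m.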